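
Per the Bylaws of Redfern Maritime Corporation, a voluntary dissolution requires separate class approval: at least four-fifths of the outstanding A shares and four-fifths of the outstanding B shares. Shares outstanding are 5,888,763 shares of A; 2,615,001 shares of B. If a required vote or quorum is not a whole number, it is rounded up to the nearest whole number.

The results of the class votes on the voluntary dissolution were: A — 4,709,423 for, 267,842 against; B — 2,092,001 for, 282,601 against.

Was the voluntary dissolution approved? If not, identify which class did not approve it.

Not approved — the A shares did not give the required vote.

A: 4/5 of 5888763 = 4711010.40, rounded up to 4711011; 4,711,011 required, 4,709,423 in favor — not approved.
B: 4/5 of 2615001 = 2092000.80, rounded up to 2092001; 2,092,001 required, 2,092,001 in favor — approved.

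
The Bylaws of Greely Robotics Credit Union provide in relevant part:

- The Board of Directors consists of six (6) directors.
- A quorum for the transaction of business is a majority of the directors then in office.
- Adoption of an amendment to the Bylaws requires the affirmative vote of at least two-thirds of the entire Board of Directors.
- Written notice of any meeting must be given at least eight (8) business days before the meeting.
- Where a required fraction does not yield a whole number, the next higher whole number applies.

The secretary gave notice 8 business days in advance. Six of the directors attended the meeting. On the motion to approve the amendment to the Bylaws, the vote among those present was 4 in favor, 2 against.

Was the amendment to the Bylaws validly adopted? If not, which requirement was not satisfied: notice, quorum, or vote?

Valid — all requirements satisfied.

Notice: 8 business days given; 8 required (8 ≥ 8). Satisfied.
Quorum: 6 present; quorum is 4. Satisfied.
Vote: the amendment to the Bylaws requires two-thirds of the entire Board of Directors (6). 2/3 of 6 = 4, so 4 affirmative votes are needed; 4 voted in favor. Satisfied.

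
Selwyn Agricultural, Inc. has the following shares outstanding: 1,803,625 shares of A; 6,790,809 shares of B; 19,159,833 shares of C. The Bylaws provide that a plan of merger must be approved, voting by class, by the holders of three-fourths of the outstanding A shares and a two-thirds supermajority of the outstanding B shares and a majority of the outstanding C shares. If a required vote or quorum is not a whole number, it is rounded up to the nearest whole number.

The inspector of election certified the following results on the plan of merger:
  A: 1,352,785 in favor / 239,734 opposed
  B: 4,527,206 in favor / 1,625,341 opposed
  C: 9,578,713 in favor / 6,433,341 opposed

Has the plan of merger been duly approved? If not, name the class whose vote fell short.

A: 3/4 of 1803625 = 1352718.75, rounded up to 1352719; 1,352,719 required, 1,352,785 in favor — approved.
B: 2/3 of 6790809 = 4527206; 4,527,206 required, 4,527,206 in favor — approved.
C: a majority of 19159833 is 9579917; 9,579,917 required, 9,578,713 in favor — not approved.

Not approved — the C shares did not give the required vote.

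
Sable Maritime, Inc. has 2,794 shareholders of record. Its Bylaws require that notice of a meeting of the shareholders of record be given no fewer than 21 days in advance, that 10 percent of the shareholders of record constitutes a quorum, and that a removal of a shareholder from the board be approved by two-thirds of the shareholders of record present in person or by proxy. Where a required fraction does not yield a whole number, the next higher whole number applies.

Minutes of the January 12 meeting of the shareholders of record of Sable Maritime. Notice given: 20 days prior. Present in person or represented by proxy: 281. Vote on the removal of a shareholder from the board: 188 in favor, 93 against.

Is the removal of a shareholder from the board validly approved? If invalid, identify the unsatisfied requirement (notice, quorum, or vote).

Notice: 20 days given; 21 required. Not satisfied.
Quorum: 10% of 2,794 = 279.40, rounded up to 280; 281 present. Satisfied.
Vote: requires two-thirds of those present (281); 2/3 of 281 = 187.33, rounded up to 188, so 188 needed; 188 in favor. Satisfied.

Invalid — notice requirement not satisfied.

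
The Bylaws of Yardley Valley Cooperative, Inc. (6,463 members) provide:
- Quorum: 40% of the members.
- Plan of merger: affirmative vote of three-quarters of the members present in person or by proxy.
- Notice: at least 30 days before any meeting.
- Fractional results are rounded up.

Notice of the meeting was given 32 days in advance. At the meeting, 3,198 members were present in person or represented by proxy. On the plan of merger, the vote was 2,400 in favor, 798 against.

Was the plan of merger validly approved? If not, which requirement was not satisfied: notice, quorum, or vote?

Notice: 32 days given; 30 required. Satisfied.
Quorum: 40% of 6,463 = 2,585.20, rounded up to 2,586; 3,198 present. Satisfied.
Vote: requires three-fourths of those present (3,198); 3/4 of 3198 = 2398.50, rounded up to 2399, so 2,399 needed; 2,400 in favor. Satisfied.

Valid — all requirements satisfied.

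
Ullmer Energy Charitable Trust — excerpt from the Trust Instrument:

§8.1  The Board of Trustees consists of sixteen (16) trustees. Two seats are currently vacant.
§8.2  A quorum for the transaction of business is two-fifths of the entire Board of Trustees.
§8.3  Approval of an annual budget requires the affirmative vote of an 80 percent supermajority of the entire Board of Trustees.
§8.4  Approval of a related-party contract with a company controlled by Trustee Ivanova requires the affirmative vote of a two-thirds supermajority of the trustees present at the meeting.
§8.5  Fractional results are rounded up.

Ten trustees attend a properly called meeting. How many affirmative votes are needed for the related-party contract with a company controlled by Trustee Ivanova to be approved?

7

The related-party contract with a company controlled by Trustee Ivanova requires two-thirds of the trustees present (10).
2/3 of 10 = 6.67, rounded up to 7.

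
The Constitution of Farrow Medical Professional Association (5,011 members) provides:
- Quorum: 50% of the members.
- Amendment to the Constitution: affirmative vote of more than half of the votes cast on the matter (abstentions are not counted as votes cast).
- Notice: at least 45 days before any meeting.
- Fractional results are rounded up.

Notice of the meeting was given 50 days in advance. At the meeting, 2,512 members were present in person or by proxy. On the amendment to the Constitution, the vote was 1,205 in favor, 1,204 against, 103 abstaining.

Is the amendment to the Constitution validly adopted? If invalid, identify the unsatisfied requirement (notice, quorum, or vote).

Valid — all requirements satisfied.

Notice: 50 days given; 45 required. Satisfied.
Quorum: 50% of 5,011 = 2,505.50, rounded up to 2,506; 2,512 present. Satisfied.
Vote: requires a majority of the votes cast (2,512 − 103 abstaining = 2,409); a majority of 2409 is 1205, so 1,205 needed; 1,205 in favor. Satisfied.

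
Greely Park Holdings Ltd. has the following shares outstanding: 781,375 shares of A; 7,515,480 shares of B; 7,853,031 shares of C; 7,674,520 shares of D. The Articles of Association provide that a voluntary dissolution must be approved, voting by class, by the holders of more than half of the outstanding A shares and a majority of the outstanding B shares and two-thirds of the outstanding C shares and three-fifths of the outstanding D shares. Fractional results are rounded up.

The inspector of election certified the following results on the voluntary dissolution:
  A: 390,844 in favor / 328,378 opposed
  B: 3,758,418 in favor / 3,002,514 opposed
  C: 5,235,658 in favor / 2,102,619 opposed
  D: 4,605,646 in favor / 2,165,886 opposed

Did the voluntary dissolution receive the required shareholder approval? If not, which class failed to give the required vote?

A: a majority of 781375 is 390688; 390,688 required, 390,844 in favor — approved.
B: a majority of 7515480 is 3757741; 3,757,741 required, 3,758,418 in favor — approved.
C: 2/3 of 7853031 = 5235354; 5,235,354 required, 5,235,658 in favor — approved.
D: 3/5 of 7674520 = 4604712; 4,604,712 required, 4,605,646 in favor — approved.

Approved — every class gave the required vote.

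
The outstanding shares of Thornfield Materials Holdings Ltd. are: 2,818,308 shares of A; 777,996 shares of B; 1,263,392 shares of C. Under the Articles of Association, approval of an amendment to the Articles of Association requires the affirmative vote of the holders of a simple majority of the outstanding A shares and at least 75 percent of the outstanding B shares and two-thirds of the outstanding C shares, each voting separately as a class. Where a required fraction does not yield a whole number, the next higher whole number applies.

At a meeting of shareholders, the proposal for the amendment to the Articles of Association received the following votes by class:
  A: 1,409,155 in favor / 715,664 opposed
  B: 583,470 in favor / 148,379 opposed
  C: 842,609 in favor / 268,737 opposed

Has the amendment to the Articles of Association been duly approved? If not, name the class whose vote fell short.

Not approved — the B shares did not give the required vote.

A: a majority of 2818308 is 1409155; 1,409,155 required, 1,409,155 in favor — approved.
B: 3/4 of 777996 = 583497; 583,497 required, 583,470 in favor — not approved.
C: 2/3 of 1263392 = 842261.33, rounded up to 842262; 842,262 required, 842,609 in favor — approved.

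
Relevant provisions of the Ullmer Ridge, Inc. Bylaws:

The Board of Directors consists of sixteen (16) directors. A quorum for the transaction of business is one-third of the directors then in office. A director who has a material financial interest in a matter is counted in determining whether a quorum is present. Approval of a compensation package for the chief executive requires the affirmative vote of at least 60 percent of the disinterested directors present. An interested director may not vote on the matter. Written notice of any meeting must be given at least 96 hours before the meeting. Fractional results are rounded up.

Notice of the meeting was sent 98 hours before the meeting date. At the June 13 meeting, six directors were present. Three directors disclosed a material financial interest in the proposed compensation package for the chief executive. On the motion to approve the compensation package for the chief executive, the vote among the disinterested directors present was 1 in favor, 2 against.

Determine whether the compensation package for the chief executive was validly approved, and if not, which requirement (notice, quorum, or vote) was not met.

Notice: 98 hours given; 96 required (98 ≥ 96). Satisfied.
Quorum: 6 present (interested directors count toward quorum); quorum is 6. Satisfied.
Vote: the compensation package for the chief executive requires three-fifths of the disinterested directors present (6 − 3 = 3). 3/5 of 3 = 1.80, rounded up to 2, so 2 affirmative votes are needed; 1 voted in favor. Not satisfied.

Invalid — vote requirement not satisfied.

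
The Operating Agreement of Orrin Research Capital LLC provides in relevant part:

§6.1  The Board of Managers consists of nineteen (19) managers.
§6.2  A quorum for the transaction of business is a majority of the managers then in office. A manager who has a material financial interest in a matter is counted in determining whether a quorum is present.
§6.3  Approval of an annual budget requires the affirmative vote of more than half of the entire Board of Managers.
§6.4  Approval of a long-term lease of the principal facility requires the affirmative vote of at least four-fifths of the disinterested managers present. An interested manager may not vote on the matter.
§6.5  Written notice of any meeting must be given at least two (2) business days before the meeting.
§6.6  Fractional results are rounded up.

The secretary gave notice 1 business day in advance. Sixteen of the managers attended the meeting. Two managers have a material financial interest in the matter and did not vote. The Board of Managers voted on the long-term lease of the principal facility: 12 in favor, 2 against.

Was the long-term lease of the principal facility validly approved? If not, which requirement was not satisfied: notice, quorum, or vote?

Invalid — notice requirement not satisfied.

Notice: 1 business day given; 2 required (1 < 2). Not satisfied.
Quorum: 16 present (interested managers count toward quorum); quorum is 10. Satisfied.
Vote: the long-term lease of the principal facility requires four-fifths of the disinterested managers present (16 − 2 = 14). 4/5 of 14 = 11.20, rounded up to 12, so 12 affirmative votes are needed; 12 voted in favor. Satisfied.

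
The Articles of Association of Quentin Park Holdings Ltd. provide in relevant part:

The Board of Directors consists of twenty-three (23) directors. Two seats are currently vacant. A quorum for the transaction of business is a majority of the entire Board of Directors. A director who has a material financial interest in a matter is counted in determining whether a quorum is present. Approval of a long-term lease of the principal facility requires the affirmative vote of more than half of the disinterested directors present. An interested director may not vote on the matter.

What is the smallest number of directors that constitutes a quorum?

12

A majority of 23 is 12.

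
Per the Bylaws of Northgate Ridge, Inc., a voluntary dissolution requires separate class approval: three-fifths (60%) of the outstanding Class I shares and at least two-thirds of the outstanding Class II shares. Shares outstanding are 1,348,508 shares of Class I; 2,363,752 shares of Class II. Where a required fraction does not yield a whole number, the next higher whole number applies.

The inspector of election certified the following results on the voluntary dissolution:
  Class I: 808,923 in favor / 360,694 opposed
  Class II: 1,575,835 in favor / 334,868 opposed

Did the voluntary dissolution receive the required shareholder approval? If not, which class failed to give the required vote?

Not approved — the Class I shares did not give the required vote.

Class I: 3/5 of 1348508 = 809104.80, rounded up to 809105; 809,105 required, 808,923 in favor — not approved.
Class II: 2/3 of 2363752 = 1575834.67, rounded up to 1575835; 1,575,835 required, 1,575,835 in favor — approved.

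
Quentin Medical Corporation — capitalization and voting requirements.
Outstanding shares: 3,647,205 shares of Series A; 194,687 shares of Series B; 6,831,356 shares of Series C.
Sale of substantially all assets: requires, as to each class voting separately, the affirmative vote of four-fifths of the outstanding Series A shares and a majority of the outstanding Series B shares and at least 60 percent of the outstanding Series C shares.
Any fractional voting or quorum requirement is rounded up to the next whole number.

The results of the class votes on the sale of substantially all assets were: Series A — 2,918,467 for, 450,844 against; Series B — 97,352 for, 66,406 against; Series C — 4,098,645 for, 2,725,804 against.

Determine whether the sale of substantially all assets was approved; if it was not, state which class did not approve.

Not approved — the Series C shares did not give the required vote.

Series A: 4/5 of 3647205 = 2917764; 2,917,764 required, 2,918,467 in favor — approved.
Series B: a majority of 194687 is 97344; 97,344 required, 97,352 in favor — approved.
Series C: 3/5 of 6831356 = 4098813.60, rounded up to 4098814; 4,098,814 required, 4,098,645 in favor — not approved.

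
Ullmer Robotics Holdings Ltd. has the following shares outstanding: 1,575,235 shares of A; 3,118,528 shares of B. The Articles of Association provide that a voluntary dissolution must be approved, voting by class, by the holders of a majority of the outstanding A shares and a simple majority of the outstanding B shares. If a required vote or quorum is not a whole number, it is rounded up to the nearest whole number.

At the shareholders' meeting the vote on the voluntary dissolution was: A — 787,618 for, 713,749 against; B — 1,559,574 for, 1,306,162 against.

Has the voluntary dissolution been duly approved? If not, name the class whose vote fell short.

A: a majority of 1575235 is 787618; 787,618 required, 787,618 in favor — approved.
B: a majority of 3118528 is 1559265; 1,559,265 required, 1,559,574 in favor — approved.

Approved — every class gave the required vote.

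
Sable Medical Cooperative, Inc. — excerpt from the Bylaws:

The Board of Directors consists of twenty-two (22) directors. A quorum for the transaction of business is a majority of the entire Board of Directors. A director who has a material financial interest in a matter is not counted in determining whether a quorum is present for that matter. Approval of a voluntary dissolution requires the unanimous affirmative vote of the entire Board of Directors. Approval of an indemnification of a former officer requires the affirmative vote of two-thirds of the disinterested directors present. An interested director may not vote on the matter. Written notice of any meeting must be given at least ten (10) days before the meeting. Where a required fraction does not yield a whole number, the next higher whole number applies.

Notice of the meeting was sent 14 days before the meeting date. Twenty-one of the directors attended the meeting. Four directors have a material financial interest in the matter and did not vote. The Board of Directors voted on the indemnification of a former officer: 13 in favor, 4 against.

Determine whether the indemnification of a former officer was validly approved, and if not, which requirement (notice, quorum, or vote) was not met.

Notice: 14 days given; 10 required (14 ≥ 10). Satisfied.
Quorum: 21 present, but the 4 interested directors do not count, leaving 17. Quorum is 12. Satisfied.
Vote: the indemnification of a former officer requires two-thirds of the disinterested directors present (21 − 4 = 17). 2/3 of 17 = 11.33, rounded up to 12, so 12 affirmative votes are needed; 13 voted in favor. Satisfied.

Valid — all requirements satisfied.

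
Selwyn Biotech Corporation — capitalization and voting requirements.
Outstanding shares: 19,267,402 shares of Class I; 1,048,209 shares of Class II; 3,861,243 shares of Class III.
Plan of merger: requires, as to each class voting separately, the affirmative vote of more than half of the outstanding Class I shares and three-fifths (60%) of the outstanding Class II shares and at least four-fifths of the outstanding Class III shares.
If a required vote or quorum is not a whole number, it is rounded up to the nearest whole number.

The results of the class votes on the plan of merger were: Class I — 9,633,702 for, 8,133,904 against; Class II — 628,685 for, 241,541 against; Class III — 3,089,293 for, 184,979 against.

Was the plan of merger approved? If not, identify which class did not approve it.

Class I: a majority of 19267402 is 9633702; 9,633,702 required, 9,633,702 in favor — approved.
Class II: 3/5 of 1048209 = 628925.40, rounded up to 628926; 628,926 required, 628,685 in favor — not approved.
Class III: 4/5 of 3861243 = 3088994.40, rounded up to 3088995; 3,088,995 required, 3,089,293 in favor — approved.

Not approved — the Class II shares did not give the required vote.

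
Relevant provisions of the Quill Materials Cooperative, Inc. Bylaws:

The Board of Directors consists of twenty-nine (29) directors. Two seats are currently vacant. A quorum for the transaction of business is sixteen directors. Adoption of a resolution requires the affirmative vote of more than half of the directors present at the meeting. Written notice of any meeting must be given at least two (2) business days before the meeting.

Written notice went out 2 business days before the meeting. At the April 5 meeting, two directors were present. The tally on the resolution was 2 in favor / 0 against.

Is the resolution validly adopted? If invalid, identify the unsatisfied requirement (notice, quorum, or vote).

Notice: 2 business days given; 2 required (2 ≥ 2). Satisfied.
Quorum: 2 present; quorum is 16. Not satisfied.
Vote: the resolution requires a majority of the directors present (2). A majority of 2 is 2, so 2 affirmative votes are needed; 2 voted in favor. Satisfied. (Moot — without a quorum no business can be validly transacted.)

Invalid — quorum requirement not satisfied.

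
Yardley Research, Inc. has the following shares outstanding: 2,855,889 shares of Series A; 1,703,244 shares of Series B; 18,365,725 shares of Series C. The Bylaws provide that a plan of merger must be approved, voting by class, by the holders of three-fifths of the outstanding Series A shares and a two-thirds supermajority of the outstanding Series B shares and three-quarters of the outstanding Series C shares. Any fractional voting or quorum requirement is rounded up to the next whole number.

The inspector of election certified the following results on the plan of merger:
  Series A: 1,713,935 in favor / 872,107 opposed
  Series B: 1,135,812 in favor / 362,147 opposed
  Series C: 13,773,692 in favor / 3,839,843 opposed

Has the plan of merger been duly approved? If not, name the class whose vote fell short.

Not approved — the Series C shares did not give the required vote.

Series A: 3/5 of 2855889 = 1713533.40, rounded up to 1713534; 1,713,534 required, 1,713,935 in favor — approved.
Series B: 2/3 of 1703244 = 1135496; 1,135,496 required, 1,135,812 in favor — approved.
Series C: 3/4 of 18365725 = 13774293.75, rounded up to 13774294; 13,774,294 required, 13,773,692 in favor — not approved.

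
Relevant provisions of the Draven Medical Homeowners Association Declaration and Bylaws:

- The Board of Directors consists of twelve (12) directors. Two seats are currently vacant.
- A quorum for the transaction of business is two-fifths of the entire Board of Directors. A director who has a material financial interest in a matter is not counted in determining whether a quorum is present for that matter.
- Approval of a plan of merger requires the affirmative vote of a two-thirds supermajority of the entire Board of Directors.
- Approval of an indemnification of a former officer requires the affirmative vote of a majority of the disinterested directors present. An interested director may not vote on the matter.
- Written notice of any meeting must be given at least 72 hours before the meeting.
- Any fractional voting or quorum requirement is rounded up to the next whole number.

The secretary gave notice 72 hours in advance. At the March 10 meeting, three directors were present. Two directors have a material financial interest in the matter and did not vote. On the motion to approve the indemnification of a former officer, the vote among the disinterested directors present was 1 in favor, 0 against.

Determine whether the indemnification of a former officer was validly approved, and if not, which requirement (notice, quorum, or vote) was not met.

Notice: 72 hours given; 72 required (72 ≥ 72). Satisfied.
Quorum: 3 present, but the 2 interested directors do not count, leaving 1. Quorum is 5. Not satisfied.
Vote: the indemnification of a former officer requires a majority of the disinterested directors present (3 − 2 = 1). A majority of 1 is 1, so 1 affirmative vote is needed; 1 voted in favor. Satisfied. (Moot — without a quorum no business can be validly transacted.)

Invalid — quorum requirement not satisfied.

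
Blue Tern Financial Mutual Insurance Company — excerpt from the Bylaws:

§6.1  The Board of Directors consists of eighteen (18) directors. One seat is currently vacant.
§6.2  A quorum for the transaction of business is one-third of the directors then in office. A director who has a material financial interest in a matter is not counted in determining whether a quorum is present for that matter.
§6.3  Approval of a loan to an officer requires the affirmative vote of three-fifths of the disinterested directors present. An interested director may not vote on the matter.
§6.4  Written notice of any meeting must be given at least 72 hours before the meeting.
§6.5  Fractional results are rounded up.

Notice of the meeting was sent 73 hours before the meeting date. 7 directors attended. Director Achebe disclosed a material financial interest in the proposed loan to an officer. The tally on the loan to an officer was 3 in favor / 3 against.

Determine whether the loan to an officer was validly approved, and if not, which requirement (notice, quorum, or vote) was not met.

Notice: 73 hours given; 72 required (73 ≥ 72). Satisfied.
Quorum: 7 present, but the 1 interested director does not count, leaving 6. Quorum is 6. Satisfied.
Vote: the loan to an officer requires three-fifths of the disinterested directors present (7 − 1 = 6). 3/5 of 6 = 3.60, rounded up to 4, so 4 affirmative votes are needed; 3 voted in favor. Not satisfied.

Invalid — vote requirement not satisfied.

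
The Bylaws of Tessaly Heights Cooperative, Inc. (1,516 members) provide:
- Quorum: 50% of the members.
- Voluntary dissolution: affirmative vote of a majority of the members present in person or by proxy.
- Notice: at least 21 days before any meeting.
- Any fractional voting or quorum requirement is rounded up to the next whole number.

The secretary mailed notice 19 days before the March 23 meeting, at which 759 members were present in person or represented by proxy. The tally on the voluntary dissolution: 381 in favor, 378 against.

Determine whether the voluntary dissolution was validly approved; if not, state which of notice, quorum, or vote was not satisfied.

Notice: 19 days given; 21 required. Not satisfied.
Quorum: 50% of 1,516 = 758; 759 present. Satisfied.
Vote: requires a majority of those present (759); a majority of 759 is 380, so 380 needed; 381 in favor. Satisfied.

Invalid — notice requirement not satisfied.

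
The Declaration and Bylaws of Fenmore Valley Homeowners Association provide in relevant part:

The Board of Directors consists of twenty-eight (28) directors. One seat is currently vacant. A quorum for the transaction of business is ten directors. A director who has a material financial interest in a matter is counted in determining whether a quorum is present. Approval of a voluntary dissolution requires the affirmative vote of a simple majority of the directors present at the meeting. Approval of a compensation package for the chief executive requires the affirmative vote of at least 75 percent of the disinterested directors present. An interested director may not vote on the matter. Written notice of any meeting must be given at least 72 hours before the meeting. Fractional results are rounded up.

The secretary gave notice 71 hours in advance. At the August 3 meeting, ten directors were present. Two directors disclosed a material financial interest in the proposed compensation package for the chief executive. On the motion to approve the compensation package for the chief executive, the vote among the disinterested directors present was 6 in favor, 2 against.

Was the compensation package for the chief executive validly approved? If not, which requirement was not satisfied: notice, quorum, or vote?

Notice: 71 hours given; 72 required (71 < 72). Not satisfied.
Quorum: 10 present (interested directors count toward quorum); quorum is 10. Satisfied.
Vote: the compensation package for the chief executive requires three-fourths of the disinterested directors present (10 − 2 = 8). 3/4 of 8 = 6, so 6 affirmative votes are needed; 6 voted in favor. Satisfied.

Invalid — notice requirement not satisfied.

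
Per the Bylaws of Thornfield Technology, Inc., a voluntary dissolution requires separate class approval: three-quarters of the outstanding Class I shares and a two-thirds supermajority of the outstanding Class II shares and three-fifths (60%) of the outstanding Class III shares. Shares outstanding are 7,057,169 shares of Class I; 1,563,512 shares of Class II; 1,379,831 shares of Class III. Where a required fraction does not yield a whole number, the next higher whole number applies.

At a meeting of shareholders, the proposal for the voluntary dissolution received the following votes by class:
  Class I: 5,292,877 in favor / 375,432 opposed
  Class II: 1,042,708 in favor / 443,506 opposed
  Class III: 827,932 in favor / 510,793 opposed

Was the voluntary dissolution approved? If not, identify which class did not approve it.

Class I: 3/4 of 7057169 = 5292876.75, rounded up to 5292877; 5,292,877 required, 5,292,877 in favor — approved.
Class II: 2/3 of 1563512 = 1042341.33, rounded up to 1042342; 1,042,342 required, 1,042,708 in favor — approved.
Class III: 3/5 of 1379831 = 827898.60, rounded up to 827899; 827,899 required, 827,932 in favor — approved.

Approved — every class gave the required vote.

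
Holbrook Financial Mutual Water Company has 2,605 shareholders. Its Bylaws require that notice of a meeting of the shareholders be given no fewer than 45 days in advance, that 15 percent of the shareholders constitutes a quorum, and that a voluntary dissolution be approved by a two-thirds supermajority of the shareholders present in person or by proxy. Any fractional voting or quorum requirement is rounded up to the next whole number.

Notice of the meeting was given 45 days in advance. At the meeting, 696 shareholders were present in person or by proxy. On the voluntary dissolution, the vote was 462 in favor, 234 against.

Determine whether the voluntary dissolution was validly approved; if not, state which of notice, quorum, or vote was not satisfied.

Invalid — vote requirement not satisfied.

Notice: 45 days given; 45 required. Satisfied.
Quorum: 15% of 2,605 = 390.75, rounded up to 391; 696 present. Satisfied.
Vote: requires two-thirds of those present (696); 2/3 of 696 = 464, so 464 needed; 462 in favor. Not satisfied.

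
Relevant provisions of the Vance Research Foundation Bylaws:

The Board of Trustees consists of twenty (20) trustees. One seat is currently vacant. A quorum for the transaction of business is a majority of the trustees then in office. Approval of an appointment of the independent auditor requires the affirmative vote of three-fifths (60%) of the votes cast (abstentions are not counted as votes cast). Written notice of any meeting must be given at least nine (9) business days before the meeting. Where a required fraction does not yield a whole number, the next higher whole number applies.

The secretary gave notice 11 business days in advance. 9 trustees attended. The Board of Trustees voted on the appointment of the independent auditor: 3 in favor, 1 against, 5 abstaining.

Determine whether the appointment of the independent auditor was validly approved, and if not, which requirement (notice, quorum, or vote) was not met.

Notice: 11 business days given; 9 required (11 ≥ 9). Satisfied.
Quorum: 9 present; quorum is 10. Not satisfied.
Vote: the appointment of the independent auditor requires three-fifths of the votes cast (9 present − 5 abstaining = 4). 3/5 of 4 = 2.40, rounded up to 3, so 3 affirmative votes are needed; 3 voted in favor. Satisfied. (Moot — without a quorum no business can be validly transacted.)

Invalid — quorum requirement not satisfied.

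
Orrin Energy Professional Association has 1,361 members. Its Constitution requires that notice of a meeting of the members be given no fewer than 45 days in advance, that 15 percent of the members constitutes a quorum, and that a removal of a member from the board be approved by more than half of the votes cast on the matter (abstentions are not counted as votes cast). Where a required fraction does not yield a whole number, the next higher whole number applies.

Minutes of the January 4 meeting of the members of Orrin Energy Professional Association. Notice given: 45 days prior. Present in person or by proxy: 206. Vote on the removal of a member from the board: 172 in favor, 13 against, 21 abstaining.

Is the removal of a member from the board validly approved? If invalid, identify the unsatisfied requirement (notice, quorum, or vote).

Notice: 45 days given; 45 required. Satisfied.
Quorum: 15% of 1,361 = 204.15, rounded up to 205; 206 present. Satisfied.
Vote: requires a majority of the votes cast (206 − 21 abstaining = 185); a majority of 185 is 93, so 93 needed; 172 in favor. Satisfied.

Valid — all requirements satisfied.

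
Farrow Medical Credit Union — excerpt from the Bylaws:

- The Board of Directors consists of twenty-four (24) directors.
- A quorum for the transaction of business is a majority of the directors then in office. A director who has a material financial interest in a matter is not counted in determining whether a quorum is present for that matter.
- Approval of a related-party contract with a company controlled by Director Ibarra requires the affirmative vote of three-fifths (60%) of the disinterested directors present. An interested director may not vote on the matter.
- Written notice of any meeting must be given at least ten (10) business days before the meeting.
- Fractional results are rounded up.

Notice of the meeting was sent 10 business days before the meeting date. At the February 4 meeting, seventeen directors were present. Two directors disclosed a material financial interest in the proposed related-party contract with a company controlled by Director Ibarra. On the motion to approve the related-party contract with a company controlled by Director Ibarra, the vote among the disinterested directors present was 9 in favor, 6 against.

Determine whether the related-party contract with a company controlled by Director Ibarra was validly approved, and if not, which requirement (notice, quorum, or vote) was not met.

Notice: 10 business days given; 10 required (10 ≥ 10). Satisfied.
Quorum: 17 present, but the 2 interested directors do not count, leaving 15. Quorum is 13. Satisfied.
Vote: the related-party contract with a company controlled by Director Ibarra requires three-fifths of the disinterested directors present (17 − 2 = 15). 3/5 of 15 = 9, so 9 affirmative votes are needed; 9 voted in favor. Satisfied.

Valid — all requirements satisfied.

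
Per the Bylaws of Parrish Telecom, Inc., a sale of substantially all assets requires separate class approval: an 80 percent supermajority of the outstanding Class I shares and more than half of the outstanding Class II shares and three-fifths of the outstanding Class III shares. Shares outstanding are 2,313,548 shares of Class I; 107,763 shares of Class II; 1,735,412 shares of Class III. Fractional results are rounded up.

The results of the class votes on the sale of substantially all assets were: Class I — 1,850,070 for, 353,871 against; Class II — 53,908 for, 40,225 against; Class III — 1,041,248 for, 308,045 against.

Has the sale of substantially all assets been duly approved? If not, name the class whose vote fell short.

Class I: 4/5 of 2313548 = 1850838.40, rounded up to 1850839; 1,850,839 required, 1,850,070 in favor — not approved.
Class II: a majority of 107763 is 53882; 53,882 required, 53,908 in favor — approved.
Class III: 3/5 of 1735412 = 1041247.20, rounded up to 1041248; 1,041,248 required, 1,041,248 in favor — approved.

Not approved — the Class I shares did not give the required vote.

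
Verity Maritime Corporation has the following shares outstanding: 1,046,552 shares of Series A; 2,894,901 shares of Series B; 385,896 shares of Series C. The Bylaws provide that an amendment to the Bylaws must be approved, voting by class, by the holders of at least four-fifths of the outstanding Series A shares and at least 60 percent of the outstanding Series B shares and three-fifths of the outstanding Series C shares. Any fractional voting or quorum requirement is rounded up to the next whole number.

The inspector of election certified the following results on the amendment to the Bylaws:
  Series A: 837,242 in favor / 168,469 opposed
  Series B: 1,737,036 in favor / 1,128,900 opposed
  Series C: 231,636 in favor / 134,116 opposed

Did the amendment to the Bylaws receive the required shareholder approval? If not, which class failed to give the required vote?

Series A: 4/5 of 1046552 = 837241.60, rounded up to 837242; 837,242 required, 837,242 in favor — approved.
Series B: 3/5 of 2894901 = 1736940.60, rounded up to 1736941; 1,736,941 required, 1,737,036 in favor — approved.
Series C: 3/5 of 385896 = 231537.60, rounded up to 231538; 231,538 required, 231,636 in favor — approved.

Approved — every class gave the required vote.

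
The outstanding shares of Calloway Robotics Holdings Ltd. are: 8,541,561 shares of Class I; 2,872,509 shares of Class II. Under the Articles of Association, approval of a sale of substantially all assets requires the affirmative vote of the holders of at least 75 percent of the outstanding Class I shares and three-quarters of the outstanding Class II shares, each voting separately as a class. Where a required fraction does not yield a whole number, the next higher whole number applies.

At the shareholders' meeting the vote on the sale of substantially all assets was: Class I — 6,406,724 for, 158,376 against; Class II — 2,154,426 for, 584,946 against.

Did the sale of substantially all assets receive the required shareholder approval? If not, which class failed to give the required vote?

Approved — every class gave the required vote.

Class I: 3/4 of 8541561 = 6406170.75, rounded up to 6406171; 6,406,171 required, 6,406,724 in favor — approved.
Class II: 3/4 of 2872509 = 2154381.75, rounded up to 2154382; 2,154,382 required, 2,154,426 in favor — approved.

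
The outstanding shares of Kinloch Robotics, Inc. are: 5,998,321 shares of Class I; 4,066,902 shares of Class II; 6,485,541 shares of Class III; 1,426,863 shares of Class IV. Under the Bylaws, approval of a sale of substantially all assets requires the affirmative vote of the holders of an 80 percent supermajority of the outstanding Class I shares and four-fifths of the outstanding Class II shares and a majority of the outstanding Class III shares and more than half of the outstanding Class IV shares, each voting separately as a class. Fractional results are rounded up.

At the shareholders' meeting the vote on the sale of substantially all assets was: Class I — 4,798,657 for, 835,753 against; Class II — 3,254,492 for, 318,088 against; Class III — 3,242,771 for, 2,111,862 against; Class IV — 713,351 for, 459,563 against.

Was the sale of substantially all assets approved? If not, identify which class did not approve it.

Not approved — the Class IV shares did not give the required vote.

Class I: 4/5 of 5998321 = 4798656.80, rounded up to 4798657; 4,798,657 required, 4,798,657 in favor — approved.
Class II: 4/5 of 4066902 = 3253521.60, rounded up to 3253522; 3,253,522 required, 3,254,492 in favor — approved.
Class III: a majority of 6485541 is 3242771; 3,242,771 required, 3,242,771 in favor — approved.
Class IV: a majority of 1426863 is 713432; 713,432 required, 713,351 in favor — not approved.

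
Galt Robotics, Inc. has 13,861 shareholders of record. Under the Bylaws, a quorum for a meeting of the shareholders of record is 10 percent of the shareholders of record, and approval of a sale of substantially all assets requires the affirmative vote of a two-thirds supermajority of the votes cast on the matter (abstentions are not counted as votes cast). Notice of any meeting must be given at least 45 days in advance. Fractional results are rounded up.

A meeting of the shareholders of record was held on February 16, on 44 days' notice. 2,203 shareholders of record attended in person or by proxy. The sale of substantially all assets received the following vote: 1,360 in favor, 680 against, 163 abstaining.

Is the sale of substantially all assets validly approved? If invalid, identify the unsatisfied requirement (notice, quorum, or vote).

Notice: 44 days given; 45 required. Not satisfied.
Quorum: 10% of 13,861 = 1,386.10, rounded up to 1,387; 2,203 present. Satisfied.
Vote: requires two-thirds of the votes cast (2,203 − 163 abstaining = 2,040); 2/3 of 2040 = 1360, so 1,360 needed; 1,360 in favor. Satisfied.

Invalid — notice requirement not satisfied.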